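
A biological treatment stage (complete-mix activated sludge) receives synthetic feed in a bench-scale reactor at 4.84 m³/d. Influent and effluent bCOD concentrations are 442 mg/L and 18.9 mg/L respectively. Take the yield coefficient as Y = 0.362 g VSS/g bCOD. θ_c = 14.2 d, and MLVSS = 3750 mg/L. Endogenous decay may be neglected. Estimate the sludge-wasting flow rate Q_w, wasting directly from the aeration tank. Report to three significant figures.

Q_w ≈ 0.198 m³/d

Biomass mass balance (decay neglected): V·X = Y·Q·(S₀ − S)·θ_c, so V = 0.362 × 4.84 × (442 − 18.9) × 14.2 / 3750 = 2.807 m³.
For wasting at MLVSS concentration, Q_w = V/θ_c = 2.807/14.2 = 0.1977 m³/d.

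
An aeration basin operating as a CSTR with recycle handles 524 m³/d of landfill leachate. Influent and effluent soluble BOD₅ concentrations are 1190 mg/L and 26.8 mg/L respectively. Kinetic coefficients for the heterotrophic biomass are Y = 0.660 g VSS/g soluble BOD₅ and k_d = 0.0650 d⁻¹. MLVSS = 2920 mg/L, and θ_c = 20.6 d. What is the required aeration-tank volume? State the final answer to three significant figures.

V ≈ 1210 m³

From the SRT design equation V = Y Q (S₀−S) θ_c / [X (1 + k_d θ_c)] = 0.660 × 524 × (1190 − 26.8) × 20.6 / [2920 × (1 + 0.0650 × 20.6)] = 8.29×10^6 / 6830 = 1213 m³.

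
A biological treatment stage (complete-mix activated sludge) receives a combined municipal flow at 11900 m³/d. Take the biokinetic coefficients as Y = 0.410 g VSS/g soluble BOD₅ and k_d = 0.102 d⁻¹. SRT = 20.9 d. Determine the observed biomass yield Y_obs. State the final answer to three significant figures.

Correct the yield for decay: Y_obs = Y/(1 + k_d θ_c) = 0.410 / (1 + 0.102 × 20.9) = 0.410 / 3.132 = 0.1309.

Y_obs ≈ 0.131 g VSS/g soluble BOD₅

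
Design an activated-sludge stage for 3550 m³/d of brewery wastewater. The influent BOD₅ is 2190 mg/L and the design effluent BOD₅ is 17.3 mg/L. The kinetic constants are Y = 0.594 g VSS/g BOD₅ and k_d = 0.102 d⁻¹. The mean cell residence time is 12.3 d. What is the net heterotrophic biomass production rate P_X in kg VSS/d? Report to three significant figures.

P_X ≈ 2030 kg VSS/d

The observed yield is Y_obs = Y/(1 + k_d·θ_c) = 0.594 / (1 + 0.102 × 12.3) = 0.594 / 2.255 = 0.2635 g VSS per g BOD₅ removed.
ΔS = 2190 − 17.3 = 2173 mg/L, so the substrate removal rate is 3550 × 2173/1000 = 7713 kg BOD₅/d.
Net biomass production P_X = Y_obs × Q·(S₀ − S) = 0.2635 × 7713 = 2032 kg VSS/d.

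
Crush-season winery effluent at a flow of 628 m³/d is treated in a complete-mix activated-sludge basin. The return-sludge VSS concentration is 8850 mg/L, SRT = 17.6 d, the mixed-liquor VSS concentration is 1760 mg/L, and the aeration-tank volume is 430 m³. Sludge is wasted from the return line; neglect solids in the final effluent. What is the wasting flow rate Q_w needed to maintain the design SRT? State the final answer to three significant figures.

Q_w = (V·X)/(θ_c X_r) = 430.0 × 1760 / (17.6 × 8850) = 4.859 m³/d.

Q_w ≈ 4.86 m³/d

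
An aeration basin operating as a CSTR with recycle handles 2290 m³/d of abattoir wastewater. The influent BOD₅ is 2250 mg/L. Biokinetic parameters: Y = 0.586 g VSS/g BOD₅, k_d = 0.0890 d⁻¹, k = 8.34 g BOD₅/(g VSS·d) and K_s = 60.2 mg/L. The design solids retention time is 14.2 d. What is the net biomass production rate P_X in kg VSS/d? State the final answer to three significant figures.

P_X ≈ 1330 kg VSS/d

From the Monod/SRT balance for a CMAS, S = K_s·(1+k_d θ_c)/[θ_c·(Y k − k_d) − 1] = 60.2 × (1 + 0.0890 × 14.2) / [14.2 × (0.586 × 8.34 − 0.0890) − 1] = 136.3 / 67.14 = 2.030 mg/L.
Correct the yield for decay: Y_obs = Y/(1 + k_d θ_c) = 0.586 / (1 + 0.0890 × 14.2) = 0.586 / 2.264 = 0.2589.
Substrate removed = Q·(S₀ − S) = 2290 m³/d × (2250 − 2.03) g/m³ = 5.15×10^6 g/d = 5148 kg/d.
P_X = Y_obs · Q(S₀ − S) = 0.2589 × 5148 = 1333 kg VSS/d.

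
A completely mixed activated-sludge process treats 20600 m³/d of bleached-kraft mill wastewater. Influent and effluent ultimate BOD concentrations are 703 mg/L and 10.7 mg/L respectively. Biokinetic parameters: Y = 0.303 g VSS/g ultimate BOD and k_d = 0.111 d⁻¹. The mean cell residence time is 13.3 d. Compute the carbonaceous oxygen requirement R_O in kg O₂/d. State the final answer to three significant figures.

The observed yield is Y_obs = Y/(1 + k_d·θ_c) = 0.303 / (1 + 0.111 × 13.3) = 0.303 / 2.476 = 0.1224 g VSS per g ultimate BOD removed.
Mass of ultimate BOD removed per day: Q(S₀ − S) = 20600 × 692.3 g/m³ = 14261 kg/d.
Net sludge production P_X = 0.1224 × 14261 = 1745 kg VSS/d.
R_O = Q·ΔS − 1.42 P_X = 14261 − 2478 = 11783 kg O₂/d.

R_O ≈ 11800 kg O₂/d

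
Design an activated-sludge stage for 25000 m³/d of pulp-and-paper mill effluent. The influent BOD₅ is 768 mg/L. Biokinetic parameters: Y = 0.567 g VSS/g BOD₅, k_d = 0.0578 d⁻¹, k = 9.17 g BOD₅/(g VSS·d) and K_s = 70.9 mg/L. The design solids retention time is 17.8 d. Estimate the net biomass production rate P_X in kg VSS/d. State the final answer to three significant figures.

For a completely mixed reactor with recycle the Lawrence–McCarty relation gives S = K_s·(1 + k_d·θ_c) / [θ_c·(Y·k − k_d) − 1] = 70.9 × (1 + 0.0578 × 17.8) / [17.8 × (0.567 × 9.17 − 0.0578) − 1] = 143.8 / 90.52 = 1.589 mg/L.
Correct the yield for decay: Y_obs = Y/(1 + k_d θ_c) = 0.567 / (1 + 0.0578 × 17.8) = 0.567 / 2.029 = 0.2795.
Substrate removed = Q·(S₀ − S) = 25000 m³/d × (768 − 1.59) g/m³ = 1.92×10^7 g/d = 19160 kg/d.
P_X = Y_obs · Q(S₀ − S) = 0.2795 × 19160 = 5355 kg VSS/d.

P_X ≈ 5350 kg VSS/d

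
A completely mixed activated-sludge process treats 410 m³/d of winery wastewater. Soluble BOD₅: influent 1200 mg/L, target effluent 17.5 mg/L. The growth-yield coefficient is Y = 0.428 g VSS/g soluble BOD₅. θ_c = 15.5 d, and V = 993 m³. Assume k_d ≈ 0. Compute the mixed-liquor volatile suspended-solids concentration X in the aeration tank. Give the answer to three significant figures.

X = Y·Q·ΔS·θ_c / V = 0.428 × 410 × (1200 − 17.5) × 15.5 / 993 = 3239 mg/L.

X ≈ 3240 mg/L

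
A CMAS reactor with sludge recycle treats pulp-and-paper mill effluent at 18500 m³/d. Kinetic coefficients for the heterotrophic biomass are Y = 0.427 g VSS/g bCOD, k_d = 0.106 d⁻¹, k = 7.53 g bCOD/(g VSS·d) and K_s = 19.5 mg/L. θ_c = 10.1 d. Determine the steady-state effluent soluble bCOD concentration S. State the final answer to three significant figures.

S ≈ 1.33 mg/L

For a completely mixed reactor with recycle the Lawrence–McCarty relation gives S = K_s·(1 + k_d·θ_c) / [θ_c·(Y·k − k_d) − 1] = 19.5 × (1 + 0.106 × 10.1) / [10.1 × (0.427 × 7.53 − 0.106) − 1] = 40.38 / 30.40 = 1.328 mg/L.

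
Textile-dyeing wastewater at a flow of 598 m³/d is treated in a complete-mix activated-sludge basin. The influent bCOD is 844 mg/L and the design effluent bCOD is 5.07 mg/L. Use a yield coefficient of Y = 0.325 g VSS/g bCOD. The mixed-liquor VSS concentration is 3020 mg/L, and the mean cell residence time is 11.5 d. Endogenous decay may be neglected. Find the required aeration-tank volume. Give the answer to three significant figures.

V ≈ 621 m³

Biomass mass balance (decay neglected): V·X = Y·Q·(S₀ − S)·θ_c, so V = 0.325 × 598 × (844 − 5.07) × 11.5 / 3020 = 620.9 m³.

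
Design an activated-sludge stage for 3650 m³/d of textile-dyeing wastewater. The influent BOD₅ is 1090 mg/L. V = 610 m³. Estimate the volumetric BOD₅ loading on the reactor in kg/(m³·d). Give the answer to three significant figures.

L_v ≈ 6.52 kg BOD₅/(m³·d)

Applied BOD₅ load per unit volume = Q·S₀/V = (3650 × 1090/1000)/610.0 = 6.522 kg BOD₅·m⁻³·d⁻¹.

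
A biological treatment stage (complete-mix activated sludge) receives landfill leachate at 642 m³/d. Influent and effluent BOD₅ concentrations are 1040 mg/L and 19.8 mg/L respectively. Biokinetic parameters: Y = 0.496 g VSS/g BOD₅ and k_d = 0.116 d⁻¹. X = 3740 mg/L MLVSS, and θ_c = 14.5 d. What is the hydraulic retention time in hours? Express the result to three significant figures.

τ ≈ 17.6 h

From the SRT design equation V = Y Q (S₀−S) θ_c / [X (1 + k_d θ_c)] = 0.496 × 642 × (1040 − 19.8) × 14.5 / [3740 × (1 + 0.116 × 14.5)] = 4.71×10^6 / 10031 = 469.6 m³.
HRT = V/Q = 469.6 m³ / 642 m³·d⁻¹ = 0.7315 d × 24 = 17.56 h.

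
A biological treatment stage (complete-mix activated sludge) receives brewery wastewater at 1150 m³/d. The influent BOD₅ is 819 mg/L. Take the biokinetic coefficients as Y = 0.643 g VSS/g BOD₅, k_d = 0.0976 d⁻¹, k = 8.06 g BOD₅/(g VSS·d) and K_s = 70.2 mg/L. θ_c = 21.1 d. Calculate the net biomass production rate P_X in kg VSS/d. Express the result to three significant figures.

P_X ≈ 197 kg VSS/d

For a completely mixed reactor with recycle the Lawrence–McCarty relation gives S = K_s·(1 + k_d·θ_c) / [θ_c·(Y·k − k_d) − 1] = 70.2 × (1 + 0.0976 × 21.1) / [21.1 × (0.643 × 8.06 − 0.0976) − 1] = 214.8 / 106.3 = 2.021 mg/L.
Correct the yield for decay: Y_obs = Y/(1 + k_d θ_c) = 0.643 / (1 + 0.0976 × 21.1) = 0.643 / 3.059 = 0.2102.
Mass of BOD₅ removed per day: Q(S₀ − S) = 1150 × 817.0 g/m³ = 939.5 kg/d.
P_X = Y_obs · Q(S₀ − S) = 0.2102 × 939.5 = 197.5 kg VSS/d.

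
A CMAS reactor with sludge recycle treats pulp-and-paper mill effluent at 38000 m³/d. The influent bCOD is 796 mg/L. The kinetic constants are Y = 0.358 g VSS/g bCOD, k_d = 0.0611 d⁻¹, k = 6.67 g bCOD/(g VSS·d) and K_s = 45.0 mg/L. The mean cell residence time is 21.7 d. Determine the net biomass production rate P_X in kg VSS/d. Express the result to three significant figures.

P_X ≈ 4640 kg VSS/d

Effluent substrate depends only on kinetics and SRT: S = K_s(1 + k_d θ_c) / [θ_c(Yk − k_d) − 1] = 45.0 × (1 + 0.0611 × 21.7) / [21.7 × (0.358 × 6.67 − 0.0611) − 1] = 104.7 / 49.49 = 2.115 mg/L.
Correct the yield for decay: Y_obs = Y/(1 + k_d θ_c) = 0.358 / (1 + 0.0611 × 21.7) = 0.358 / 2.326 = 0.1539.
Mass of bCOD removed per day: Q(S₀ − S) = 38000 × 793.9 g/m³ = 30168 kg/d.
Biomass produced: P_X = Y_obs·Q·ΔS = 0.1539 × 30168 ≈ 4643 kg VSS/d.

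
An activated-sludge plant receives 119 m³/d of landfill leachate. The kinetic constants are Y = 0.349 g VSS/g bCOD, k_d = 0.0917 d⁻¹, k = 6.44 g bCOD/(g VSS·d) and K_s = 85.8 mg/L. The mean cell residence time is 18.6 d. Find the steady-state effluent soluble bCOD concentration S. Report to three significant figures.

From the Monod/SRT balance for a CMAS, S = K_s·(1+k_d θ_c)/[θ_c·(Y k − k_d) − 1] = 85.8 × (1 + 0.0917 × 18.6) / [18.6 × (0.349 × 6.44 − 0.0917) − 1] = 232.1 / 39.10 = 5.937 mg/L.

S ≈ 5.94 mg/L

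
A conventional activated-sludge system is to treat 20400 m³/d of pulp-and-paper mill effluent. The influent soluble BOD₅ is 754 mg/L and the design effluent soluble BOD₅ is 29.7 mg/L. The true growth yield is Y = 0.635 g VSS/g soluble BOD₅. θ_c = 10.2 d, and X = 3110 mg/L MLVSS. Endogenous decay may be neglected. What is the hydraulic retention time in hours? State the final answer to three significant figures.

With k_d = 0 the design equation reduces to V = Y Q (S₀−S) θ_c / X = 0.635 × 20400 × (754 − 29.7) × 10.2 / 3110 = 30772 m³.
HRT = V/Q = 30772 m³ / 20400 m³·d⁻¹ = 1.508 d × 24 = 36.20 h.

τ ≈ 36.2 h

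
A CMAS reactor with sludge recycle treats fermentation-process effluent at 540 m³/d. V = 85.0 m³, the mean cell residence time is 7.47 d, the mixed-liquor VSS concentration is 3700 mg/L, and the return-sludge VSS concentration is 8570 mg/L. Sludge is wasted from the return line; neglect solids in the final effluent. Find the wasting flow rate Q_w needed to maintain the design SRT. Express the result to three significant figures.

Wasting from the return line (neglecting effluent solids): Q_w = V·X / (θ_c·X_r) = 85.00 × 3700 / (7.47 × 8570) = 4.913 m³/d.

Q_w ≈ 4.91 m³/d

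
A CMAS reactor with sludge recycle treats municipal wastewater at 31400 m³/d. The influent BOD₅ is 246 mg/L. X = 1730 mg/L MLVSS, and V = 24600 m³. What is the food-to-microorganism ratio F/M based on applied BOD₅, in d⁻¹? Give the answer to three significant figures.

Food-to-microorganism ratio F/M = Q S₀ / (V X) = 31400 × 246 / (24600 × 1730) = 0.1815 d⁻¹.

F/M ≈ 0.182 d⁻¹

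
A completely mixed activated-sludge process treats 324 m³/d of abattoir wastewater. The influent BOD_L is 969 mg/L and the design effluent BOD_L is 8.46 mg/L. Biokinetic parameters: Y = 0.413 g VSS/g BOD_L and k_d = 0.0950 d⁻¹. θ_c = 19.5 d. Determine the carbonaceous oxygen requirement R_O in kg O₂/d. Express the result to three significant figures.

R_O ≈ 247 kg O₂/d

Correct the yield for decay: Y_obs = Y/(1 + k_d θ_c) = 0.413 / (1 + 0.0950 × 19.5) = 0.413 / 2.853 = 0.1448.
Mass of BOD_L removed per day: Q(S₀ − S) = 324 × 960.5 g/m³ = 311.2 kg/d.
Biomass synthesised: P_X = Y_obs × 311.2 = 45.06 kg VSS/d.
R_O = Q·ΔS − 1.42 P_X = 311.2 − 63.98 = 247.2 kg O₂/d.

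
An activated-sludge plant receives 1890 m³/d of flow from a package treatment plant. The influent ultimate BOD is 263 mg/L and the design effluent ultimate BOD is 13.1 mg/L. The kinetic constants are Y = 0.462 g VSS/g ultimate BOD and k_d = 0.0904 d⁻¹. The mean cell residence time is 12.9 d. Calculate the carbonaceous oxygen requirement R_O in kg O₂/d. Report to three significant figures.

Observed yield with endogenous decay: Y_obs = Y / (1 + k_d·θ_c) = 0.462 / (1 + 0.0904 × 12.9) = 0.462 / 2.166 = 0.2133 g VSS/g ultimate BOD.
Q·(S₀ − S) = 1890 × (263 − 13.1) × 10⁻³ = 472.3 kg/d removed.
P_X = Y_obs·Q·(S₀ − S) = 0.2133 × 472.3 = 100.7 kg VSS/d.
R_O = Q·(S₀ − S) − 1.42·P_X = 472.3 − 1.42 × 100.7 = 329.3 kg O₂/d.

R_O ≈ 329 kg O₂/d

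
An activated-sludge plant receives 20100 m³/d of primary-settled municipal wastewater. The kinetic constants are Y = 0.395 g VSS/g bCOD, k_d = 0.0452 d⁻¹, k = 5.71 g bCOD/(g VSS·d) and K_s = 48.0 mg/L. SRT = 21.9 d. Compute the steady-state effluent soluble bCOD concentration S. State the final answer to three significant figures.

For a completely mixed reactor with recycle the Lawrence–McCarty relation gives S = K_s·(1 + k_d·θ_c) / [θ_c·(Y·k − k_d) − 1] = 48.0 × (1 + 0.0452 × 21.9) / [21.9 × (0.395 × 5.71 − 0.0452) − 1] = 95.51 / 47.40 = 2.015 mg/L.

S ≈ 2.01 mg/L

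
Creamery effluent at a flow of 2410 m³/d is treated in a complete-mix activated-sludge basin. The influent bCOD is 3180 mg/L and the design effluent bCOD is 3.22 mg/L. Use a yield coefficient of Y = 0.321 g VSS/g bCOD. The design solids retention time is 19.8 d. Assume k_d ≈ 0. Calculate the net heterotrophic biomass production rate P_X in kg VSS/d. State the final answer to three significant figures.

P_X ≈ 2460 kg VSS/d

With endogenous decay neglected, the observed yield equals the true yield: Y_obs = Y = 0.321 g VSS/g bCOD.
ΔS = 3180 − 3.22 = 3177 mg/L, so the substrate removal rate is 2410 × 3177/1000 = 7656 kg bCOD/d.
P_X = Y_obs · Q(S₀ − S) = 0.3210 × 7656 = 2458 kg VSS/d.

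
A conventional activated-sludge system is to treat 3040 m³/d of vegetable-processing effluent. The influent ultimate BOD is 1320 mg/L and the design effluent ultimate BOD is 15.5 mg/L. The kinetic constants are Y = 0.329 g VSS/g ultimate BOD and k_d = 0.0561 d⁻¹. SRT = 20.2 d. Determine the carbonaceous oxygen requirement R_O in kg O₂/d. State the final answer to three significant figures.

R_O ≈ 3100 kg O₂/d

Correct the yield for decay: Y_obs = Y/(1 + k_d θ_c) = 0.329 / (1 + 0.0561 × 20.2) = 0.329 / 2.133 = 0.1542.
Mass of ultimate BOD removed per day: Q(S₀ − S) = 3040 × 1304 g/m³ = 3966 kg/d.
Biomass synthesised: P_X = Y_obs × 3966 = 611.6 kg VSS/d.
R_O = Q·(S₀ − S) − 1.42·P_X = 3966 − 1.42 × 611.6 = 3097 kg O₂/d.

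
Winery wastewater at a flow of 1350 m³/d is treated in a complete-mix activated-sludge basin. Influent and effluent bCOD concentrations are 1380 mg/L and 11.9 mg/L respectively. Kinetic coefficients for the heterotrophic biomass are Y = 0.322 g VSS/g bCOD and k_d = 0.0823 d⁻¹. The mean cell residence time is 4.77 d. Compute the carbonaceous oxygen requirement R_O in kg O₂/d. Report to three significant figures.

Correct the yield for decay: Y_obs = Y/(1 + k_d θ_c) = 0.322 / (1 + 0.0823 × 4.77) = 0.322 / 1.393 = 0.2312.
ΔS = 1380 − 11.9 = 1368 mg/L, so the substrate removal rate is 1350 × 1368/1000 = 1847 kg bCOD/d.
Net sludge production P_X = 0.2312 × 1847 = 427.1 kg VSS/d.
R_O = Q·ΔS − 1.42 P_X = 1847 − 606.4 = 1241 kg O₂/d.

R_O ≈ 1240 kg O₂/d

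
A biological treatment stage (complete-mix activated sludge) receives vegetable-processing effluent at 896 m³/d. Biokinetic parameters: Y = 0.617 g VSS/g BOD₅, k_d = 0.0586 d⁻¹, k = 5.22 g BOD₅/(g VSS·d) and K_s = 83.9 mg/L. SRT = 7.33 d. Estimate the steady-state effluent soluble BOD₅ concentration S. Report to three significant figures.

S ≈ 5.41 mg/L

Effluent substrate depends only on kinetics and SRT: S = K_s(1 + k_d θ_c) / [θ_c(Yk − k_d) − 1] = 83.9 × (1 + 0.0586 × 7.33) / [7.33 × (0.617 × 5.22 − 0.0586) − 1] = 119.9 / 22.18 = 5.408 mg/L.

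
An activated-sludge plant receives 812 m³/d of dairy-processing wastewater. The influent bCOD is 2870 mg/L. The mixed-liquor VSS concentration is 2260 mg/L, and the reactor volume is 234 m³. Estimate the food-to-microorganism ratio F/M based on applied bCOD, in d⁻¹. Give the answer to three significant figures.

F/M ≈ 4.41 d⁻¹

Food-to-microorganism ratio F/M = Q S₀ / (V X) = 812 × 2870 / (234.0 × 2260) = 4.407 d⁻¹.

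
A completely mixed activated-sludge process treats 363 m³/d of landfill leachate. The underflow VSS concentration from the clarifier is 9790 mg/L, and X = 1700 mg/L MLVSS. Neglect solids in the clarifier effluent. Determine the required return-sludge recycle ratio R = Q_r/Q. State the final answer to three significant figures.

Mass balance around the secondary clarifier (neglecting effluent solids): R = X / (X_r − X) = 1700 / (9790 − 1700) = 0.2101.

R ≈ 0.210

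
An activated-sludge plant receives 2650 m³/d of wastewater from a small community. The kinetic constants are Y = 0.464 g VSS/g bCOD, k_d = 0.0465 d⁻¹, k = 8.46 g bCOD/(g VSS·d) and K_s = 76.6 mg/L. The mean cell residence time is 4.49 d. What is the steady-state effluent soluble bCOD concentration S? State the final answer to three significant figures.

Effluent substrate depends only on kinetics and SRT: S = K_s(1 + k_d θ_c) / [θ_c(Yk − k_d) − 1] = 76.6 × (1 + 0.0465 × 4.49) / [4.49 × (0.464 × 8.46 − 0.0465) − 1] = 92.59 / 16.42 = 5.640 mg/L.

S ≈ 5.64 mg/L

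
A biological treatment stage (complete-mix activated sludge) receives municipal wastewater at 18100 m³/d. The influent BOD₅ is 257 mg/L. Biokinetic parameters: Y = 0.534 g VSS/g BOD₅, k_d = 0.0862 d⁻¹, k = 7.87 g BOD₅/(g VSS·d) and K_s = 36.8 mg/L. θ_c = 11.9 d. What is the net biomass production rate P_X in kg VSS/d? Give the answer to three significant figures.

For a completely mixed reactor with recycle the Lawrence–McCarty relation gives S = K_s·(1 + k_d·θ_c) / [θ_c·(Y·k − k_d) − 1] = 36.8 × (1 + 0.0862 × 11.9) / [11.9 × (0.534 × 7.87 − 0.0862) − 1] = 74.55 / 47.98 = 1.554 mg/L.
Y_obs = Y / (1 + k_d θ_c) = 0.534 / (1 + 0.0862 × 11.9) = 0.534 / 2.026 = 0.2636.
Substrate removed = Q·(S₀ − S) = 18100 m³/d × (257 − 1.55) g/m³ = 4.62×10^6 g/d = 4624 kg/d.
Biomass produced: P_X = Y_obs·Q·ΔS = 0.2636 × 4624 ≈ 1219 kg VSS/d.

P_X ≈ 1220 kg VSS/d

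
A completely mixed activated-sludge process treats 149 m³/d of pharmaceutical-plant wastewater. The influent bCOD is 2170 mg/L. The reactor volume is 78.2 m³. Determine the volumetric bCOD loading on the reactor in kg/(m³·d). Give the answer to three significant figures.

Volumetric loading L_v = Q·S₀ / V = 149 × 2170 g/m³ / 78.20 m³ = 4135 g/(m³·d) = 4.135 kg bCOD/(m³·d).

L_v ≈ 4.13 kg bCOD/(m³·d)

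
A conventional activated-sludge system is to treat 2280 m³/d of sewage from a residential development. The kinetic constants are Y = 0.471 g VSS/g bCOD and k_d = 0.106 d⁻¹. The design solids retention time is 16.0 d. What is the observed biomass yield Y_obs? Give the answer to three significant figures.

Y_obs = Y / (1 + k_d θ_c) = 0.471 / (1 + 0.106 × 16.0) = 0.471 / 2.696 = 0.1747.

Y_obs ≈ 0.175 g VSS/g bCOD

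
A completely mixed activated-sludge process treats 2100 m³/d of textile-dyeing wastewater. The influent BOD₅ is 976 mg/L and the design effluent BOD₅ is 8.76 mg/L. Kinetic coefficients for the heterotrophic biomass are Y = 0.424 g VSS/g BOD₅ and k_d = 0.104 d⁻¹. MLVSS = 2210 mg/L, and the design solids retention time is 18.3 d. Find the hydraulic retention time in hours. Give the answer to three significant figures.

τ ≈ 28.1 h

Steady-state biomass mass balance: V·X·(1 + k_d·θ_c) = Y·Q·(S₀ − S)·θ_c, so V = 0.424 × 2100 × (976 − 8.76) × 18.3 / [2210 × (1 + 0.104 × 18.3)] = 1.58×10^7 / 6416 = 2456 m³.
HRT = V/Q = 2456 m³ / 2100 m³·d⁻¹ = 1.170 d × 24 = 28.07 h.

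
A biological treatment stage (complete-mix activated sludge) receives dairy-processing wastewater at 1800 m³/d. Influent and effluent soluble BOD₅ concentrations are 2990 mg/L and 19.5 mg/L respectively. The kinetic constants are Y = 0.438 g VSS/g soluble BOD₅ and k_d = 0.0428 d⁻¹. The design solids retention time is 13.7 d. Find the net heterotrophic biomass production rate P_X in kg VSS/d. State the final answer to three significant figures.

P_X ≈ 1480 kg VSS/d

Observed yield with endogenous decay: Y_obs = Y / (1 + k_d·θ_c) = 0.438 / (1 + 0.0428 × 13.7) = 0.438 / 1.586 = 0.2761 g VSS/g soluble BOD₅.
Q·(S₀ − S) = 1800 × (2990 − 19.5) × 10⁻³ = 5347 kg/d removed.
Biomass produced: P_X = Y_obs·Q·ΔS = 0.2761 × 5347 ≈ 1476 kg VSS/d.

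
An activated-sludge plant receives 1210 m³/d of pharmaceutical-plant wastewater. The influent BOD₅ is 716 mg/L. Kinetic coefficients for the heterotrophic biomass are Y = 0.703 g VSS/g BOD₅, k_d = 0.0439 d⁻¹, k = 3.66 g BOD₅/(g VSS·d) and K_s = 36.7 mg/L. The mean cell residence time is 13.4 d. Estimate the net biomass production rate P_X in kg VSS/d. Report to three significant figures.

P_X ≈ 383 kg VSS/d

From the Monod/SRT balance for a CMAS, S = K_s·(1+k_d θ_c)/[θ_c·(Y k − k_d) − 1] = 36.7 × (1 + 0.0439 × 13.4) / [13.4 × (0.703 × 3.66 − 0.0439) − 1] = 58.29 / 32.89 = 1.772 mg/L.
The observed yield is Y_obs = Y/(1 + k_d·θ_c) = 0.703 / (1 + 0.0439 × 13.4) = 0.703 / 1.588 = 0.4426 g VSS per g BOD₅ removed.
Mass of BOD₅ removed per day: Q(S₀ − S) = 1210 × 714.2 g/m³ = 864.2 kg/d.
P_X = Y_obs · Q(S₀ − S) = 0.4426 × 864.2 = 382.5 kg VSS/d.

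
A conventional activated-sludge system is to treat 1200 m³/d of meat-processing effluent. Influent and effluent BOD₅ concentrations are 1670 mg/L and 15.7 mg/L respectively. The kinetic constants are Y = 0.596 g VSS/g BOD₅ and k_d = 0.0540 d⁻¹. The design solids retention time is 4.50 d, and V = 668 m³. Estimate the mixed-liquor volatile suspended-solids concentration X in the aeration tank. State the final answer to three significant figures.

Solving the biomass balance for X: X = Y Q (S₀−S) θ_c / [V (1+k_d θ_c)] = 0.596 × 1200 × (1670 − 15.7) × 4.50 / [668 × (1 + 0.0540 × 4.50)] = 6412 mg/L.

X ≈ 6410 mg/L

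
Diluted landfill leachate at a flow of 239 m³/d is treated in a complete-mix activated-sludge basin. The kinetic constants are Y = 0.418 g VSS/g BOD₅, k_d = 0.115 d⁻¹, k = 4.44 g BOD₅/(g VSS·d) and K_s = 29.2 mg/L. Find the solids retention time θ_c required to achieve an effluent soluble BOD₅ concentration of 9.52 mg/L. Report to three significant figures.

From 1/θ_c = Y·k·S/(K_s + S) − k_d: Y·k·S/(K_s+S) = 0.418 × 4.44 × 9.52 / (29.2 + 9.52) = 0.4563 d⁻¹.
Then 1/θ_c = μ − k_d = 0.4563 − 0.115 = 0.3413 d⁻¹, giving θ_c = 2.930 d.

θ_c ≈ 2.93 d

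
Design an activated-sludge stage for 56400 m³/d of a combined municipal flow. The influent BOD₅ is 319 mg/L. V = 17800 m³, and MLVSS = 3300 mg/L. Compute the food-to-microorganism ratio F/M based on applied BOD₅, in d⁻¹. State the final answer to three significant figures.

F/M = applied load / biomass = Q·S₀/(V·X) = 56400 × 319 / (17800 × 3300) = 0.3063 d⁻¹.

F/M ≈ 0.306 d⁻¹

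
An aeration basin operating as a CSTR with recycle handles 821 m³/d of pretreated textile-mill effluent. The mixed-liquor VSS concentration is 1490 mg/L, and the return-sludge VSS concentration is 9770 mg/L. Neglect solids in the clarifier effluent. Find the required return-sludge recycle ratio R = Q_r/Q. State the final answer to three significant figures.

R ≈ 0.180

Mass balance around the secondary clarifier (neglecting effluent solids): R = X / (X_r − X) = 1490 / (9770 − 1490) = 0.1800.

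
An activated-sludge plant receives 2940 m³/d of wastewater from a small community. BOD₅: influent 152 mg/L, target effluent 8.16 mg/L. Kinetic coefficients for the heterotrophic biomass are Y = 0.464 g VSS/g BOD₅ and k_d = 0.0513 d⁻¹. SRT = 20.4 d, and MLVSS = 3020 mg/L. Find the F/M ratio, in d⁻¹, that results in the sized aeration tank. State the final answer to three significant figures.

Rearranging the biomass balance for a CMAS with decay, V = Y·Q·ΔS·θ_c / [X·(1+k_d θ_c)] = 0.464 × 2940 × (152 − 8.16) × 20.4 / [3020 × (1 + 0.0513 × 20.4)] = 4×10^6 / 6180 = 647.7 m³.
F/M = Q·S₀ / (V·X) = 2940 × 152 / (647.7 × 3020) = 0.2285 g BOD₅·(g VSS·d)⁻¹.

F/M ≈ 0.228 d⁻¹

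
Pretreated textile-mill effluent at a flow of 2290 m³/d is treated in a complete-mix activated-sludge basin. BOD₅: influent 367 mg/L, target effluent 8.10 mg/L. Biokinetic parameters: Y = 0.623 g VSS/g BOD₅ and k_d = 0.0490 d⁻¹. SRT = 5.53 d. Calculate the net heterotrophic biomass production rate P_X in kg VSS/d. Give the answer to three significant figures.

Observed yield with endogenous decay: Y_obs = Y / (1 + k_d·θ_c) = 0.623 / (1 + 0.0490 × 5.53) = 0.623 / 1.271 = 0.4902 g VSS/g BOD₅.
ΔS = 367 − 8.10 = 358.9 mg/L, so the substrate removal rate is 2290 × 358.9/1000 = 821.9 kg BOD₅/d.
P_X = Y_obs · Q(S₀ − S) = 0.4902 × 821.9 = 402.9 kg VSS/d.

P_X ≈ 403 kg VSS/d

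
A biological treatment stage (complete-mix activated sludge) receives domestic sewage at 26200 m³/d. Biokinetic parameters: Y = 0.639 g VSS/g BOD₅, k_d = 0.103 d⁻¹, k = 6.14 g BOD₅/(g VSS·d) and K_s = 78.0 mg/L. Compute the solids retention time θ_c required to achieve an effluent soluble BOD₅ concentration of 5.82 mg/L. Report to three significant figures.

From 1/θ_c = Y·k·S/(K_s + S) − k_d: Y·k·S/(K_s+S) = 0.639 × 6.14 × 5.82 / (78.0 + 5.82) = 0.2724 d⁻¹.
1/θ_c = 0.2724 − 0.103 = 0.1694 d⁻¹, so θ_c = 5.902 d.

θ_c ≈ 5.90 d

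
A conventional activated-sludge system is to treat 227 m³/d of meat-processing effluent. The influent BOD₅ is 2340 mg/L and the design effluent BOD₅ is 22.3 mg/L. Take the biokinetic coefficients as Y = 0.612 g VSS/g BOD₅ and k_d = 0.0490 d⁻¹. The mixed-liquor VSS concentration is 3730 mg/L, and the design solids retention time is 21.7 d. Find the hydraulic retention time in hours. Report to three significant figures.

Rearranging the biomass balance for a CMAS with decay, V = Y·Q·ΔS·θ_c / [X·(1+k_d θ_c)] = 0.612 × 227 × (2340 − 22.3) × 21.7 / [3730 × (1 + 0.0490 × 21.7)] = 6.99×10^6 / 7696 = 907.9 m³.
Hydraulic retention time τ = V/Q = 907.9 / 227 = 3.999 d = 95.99 h.

τ ≈ 96.0 h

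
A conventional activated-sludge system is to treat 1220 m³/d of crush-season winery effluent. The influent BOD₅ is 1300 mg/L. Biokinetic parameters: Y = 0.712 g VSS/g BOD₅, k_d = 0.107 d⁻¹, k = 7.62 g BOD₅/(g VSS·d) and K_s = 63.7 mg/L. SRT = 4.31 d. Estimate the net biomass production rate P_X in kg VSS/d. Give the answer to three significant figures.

From the Monod/SRT balance for a CMAS, S = K_s·(1+k_d θ_c)/[θ_c·(Y k − k_d) − 1] = 63.7 × (1 + 0.107 × 4.31) / [4.31 × (0.712 × 7.62 − 0.107) − 1] = 93.08 / 21.92 = 4.246 mg/L.
The observed yield is Y_obs = Y/(1 + k_d·θ_c) = 0.712 / (1 + 0.107 × 4.31) = 0.712 / 1.461 = 0.4873 g VSS per g BOD₅ removed.
Q·(S₀ − S) = 1220 × (1300 − 4.25) × 10⁻³ = 1581 kg/d removed.
Biomass produced: P_X = Y_obs·Q·ΔS = 0.4873 × 1581 ≈ 770.3 kg VSS/d.

P_X ≈ 770 kg VSS/d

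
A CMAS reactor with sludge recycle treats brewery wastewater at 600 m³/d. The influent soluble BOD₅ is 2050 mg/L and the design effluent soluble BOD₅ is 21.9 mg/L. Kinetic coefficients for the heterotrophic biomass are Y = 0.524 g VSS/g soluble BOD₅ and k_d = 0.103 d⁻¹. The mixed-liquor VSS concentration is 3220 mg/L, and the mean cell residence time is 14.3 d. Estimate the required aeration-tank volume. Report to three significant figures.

From the SRT design equation V = Y Q (S₀−S) θ_c / [X (1 + k_d θ_c)] = 0.524 × 600 × (2050 − 21.9) × 14.3 / [3220 × (1 + 0.103 × 14.3)] = 9.12×10^6 / 7963 = 1145 m³.

V ≈ 1150 m³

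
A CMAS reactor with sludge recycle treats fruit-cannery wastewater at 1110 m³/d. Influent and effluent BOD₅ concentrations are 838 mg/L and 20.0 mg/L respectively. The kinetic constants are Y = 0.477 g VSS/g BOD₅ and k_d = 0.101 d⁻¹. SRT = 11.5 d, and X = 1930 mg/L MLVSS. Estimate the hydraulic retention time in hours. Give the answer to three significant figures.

τ ≈ 25.8 h

Steady-state biomass mass balance: V·X·(1 + k_d·θ_c) = Y·Q·(S₀ − S)·θ_c, so V = 0.477 × 1110 × (838 − 20.0) × 11.5 / [1930 × (1 + 0.101 × 11.5)] = 4.98×10^6 / 4172 = 1194 m³.
τ = V/Q = 1194/1110 = 1.076 d, or 25.81 h.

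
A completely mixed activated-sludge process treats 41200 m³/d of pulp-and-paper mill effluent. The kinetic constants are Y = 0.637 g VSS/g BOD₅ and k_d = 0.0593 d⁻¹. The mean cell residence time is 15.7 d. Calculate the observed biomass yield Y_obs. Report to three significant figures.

The observed yield is Y_obs = Y/(1 + k_d·θ_c) = 0.637 / (1 + 0.0593 × 15.7) = 0.637 / 1.931 = 0.3299 g VSS per g BOD₅ removed.

Y_obs ≈ 0.330 g VSS/g BOD₅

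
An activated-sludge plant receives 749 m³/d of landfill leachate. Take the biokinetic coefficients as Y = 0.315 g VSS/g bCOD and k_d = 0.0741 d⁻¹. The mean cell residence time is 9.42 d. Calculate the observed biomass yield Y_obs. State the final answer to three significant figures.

Observed yield with endogenous decay: Y_obs = Y / (1 + k_d·θ_c) = 0.315 / (1 + 0.0741 × 9.42) = 0.315 / 1.698 = 0.1855 g VSS/g bCOD.

Y_obs ≈ 0.186 g VSS/g bCOD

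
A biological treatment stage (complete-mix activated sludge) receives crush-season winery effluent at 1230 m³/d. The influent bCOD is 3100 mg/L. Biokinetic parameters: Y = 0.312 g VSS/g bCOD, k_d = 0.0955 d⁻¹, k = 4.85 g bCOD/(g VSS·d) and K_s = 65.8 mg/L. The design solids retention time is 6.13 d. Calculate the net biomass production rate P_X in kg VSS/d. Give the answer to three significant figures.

From the Monod/SRT balance for a CMAS, S = K_s·(1+k_d θ_c)/[θ_c·(Y k − k_d) − 1] = 65.8 × (1 + 0.0955 × 6.13) / [6.13 × (0.312 × 4.85 − 0.0955) − 1] = 104.3 / 7.691 = 13.56 mg/L.
The observed yield is Y_obs = Y/(1 + k_d·θ_c) = 0.312 / (1 + 0.0955 × 6.13) = 0.312 / 1.585 = 0.1968 g VSS per g bCOD removed.
Mass of bCOD removed per day: Q(S₀ − S) = 1230 × 3086 g/m³ = 3796 kg/d.
Net biomass production P_X = Y_obs × Q·(S₀ − S) = 0.1968 × 3796 = 747.1 kg VSS/d.

P_X ≈ 747 kg VSS/d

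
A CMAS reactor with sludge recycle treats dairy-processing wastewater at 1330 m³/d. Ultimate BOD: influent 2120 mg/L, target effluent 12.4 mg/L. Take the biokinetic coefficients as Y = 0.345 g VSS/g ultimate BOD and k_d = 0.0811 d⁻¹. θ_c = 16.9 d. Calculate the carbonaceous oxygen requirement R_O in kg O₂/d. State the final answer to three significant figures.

Correct the yield for decay: Y_obs = Y/(1 + k_d θ_c) = 0.345 / (1 + 0.0811 × 16.9) = 0.345 / 2.371 = 0.1455.
Q·(S₀ − S) = 1330 × (2120 − 12.4) × 10⁻³ = 2803 kg/d removed.
P_X = Y_obs·Q·(S₀ − S) = 0.1455 × 2803 = 407.9 kg VSS/d.
R_O = Q·ΔS − 1.42 P_X = 2803 − 579.3 = 2224 kg O₂/d.

R_O ≈ 2220 kg O₂/d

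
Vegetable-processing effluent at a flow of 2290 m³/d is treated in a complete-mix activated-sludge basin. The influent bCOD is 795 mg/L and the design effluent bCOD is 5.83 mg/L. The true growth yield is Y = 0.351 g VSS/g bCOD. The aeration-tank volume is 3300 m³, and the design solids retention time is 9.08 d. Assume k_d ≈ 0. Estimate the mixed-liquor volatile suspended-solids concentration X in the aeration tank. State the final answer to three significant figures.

X ≈ 1750 mg/L

Without decay, X = Y Q (S₀−S) θ_c / V = 0.351 × 2290 × (795 − 5.83) × 9.08 / 3300 = 1745 mg/L.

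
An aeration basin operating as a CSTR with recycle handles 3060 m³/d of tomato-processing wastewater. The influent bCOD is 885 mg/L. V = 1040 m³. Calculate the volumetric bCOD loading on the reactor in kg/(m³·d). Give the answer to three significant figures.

L_v = Q S₀ / V = 3060 × 885 × 10⁻³ / 1040 = 2.604 kg/(m³·d).

L_v ≈ 2.60 kg bCOD/(m³·d)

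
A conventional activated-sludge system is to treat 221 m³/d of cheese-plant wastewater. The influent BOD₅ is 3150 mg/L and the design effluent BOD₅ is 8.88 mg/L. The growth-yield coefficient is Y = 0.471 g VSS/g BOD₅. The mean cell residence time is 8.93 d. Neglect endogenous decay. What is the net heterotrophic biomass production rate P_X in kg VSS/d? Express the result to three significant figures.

With endogenous decay neglected, the observed yield equals the true yield: Y_obs = Y = 0.471 g VSS/g BOD₅.
Q·(S₀ − S) = 221 × (3150 − 8.88) × 10⁻³ = 694.2 kg/d removed.
Biomass produced: P_X = Y_obs·Q·ΔS = 0.4710 × 694.2 ≈ 327.0 kg VSS/d.

P_X ≈ 327 kg VSS/d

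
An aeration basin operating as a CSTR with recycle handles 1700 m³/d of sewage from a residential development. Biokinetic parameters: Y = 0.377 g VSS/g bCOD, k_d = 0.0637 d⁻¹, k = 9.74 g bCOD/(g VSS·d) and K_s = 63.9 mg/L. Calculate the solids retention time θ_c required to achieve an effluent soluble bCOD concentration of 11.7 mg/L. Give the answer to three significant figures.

At the target effluent, Y k S/(K_s+S) = 0.377×9.74×11.7/75.60 = 0.5683 d⁻¹.
θ_c = 1/(μ − k_d) = 1/(0.5683 − 0.0637) = 1/0.5046 = 1.982 d.

θ_c ≈ 1.98 d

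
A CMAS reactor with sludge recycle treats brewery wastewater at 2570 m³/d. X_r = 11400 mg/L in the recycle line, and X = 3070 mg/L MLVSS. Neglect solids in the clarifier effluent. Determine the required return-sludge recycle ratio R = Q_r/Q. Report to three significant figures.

R ≈ 0.369

Mass balance around the secondary clarifier (neglecting effluent solids): R = X / (X_r − X) = 3070 / (11400 − 3070) = 0.3685.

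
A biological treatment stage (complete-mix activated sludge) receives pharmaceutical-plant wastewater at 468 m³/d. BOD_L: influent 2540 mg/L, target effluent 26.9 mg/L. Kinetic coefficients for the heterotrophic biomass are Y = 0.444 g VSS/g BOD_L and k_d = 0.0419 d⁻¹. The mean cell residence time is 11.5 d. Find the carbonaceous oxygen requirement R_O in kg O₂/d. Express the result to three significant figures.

R_O ≈ 676 kg O₂/d

Y_obs = Y / (1 + k_d θ_c) = 0.444 / (1 + 0.0419 × 11.5) = 0.444 / 1.482 = 0.2996.
Q·(S₀ − S) = 468 × (2540 − 26.9) × 10⁻³ = 1176 kg/d removed.
P_X = Y_obs·Q·(S₀ − S) = 0.2996 × 1176 = 352.4 kg VSS/d.
R_O = Q·(S₀ − S) − 1.42·P_X = 1176 − 1.42 × 352.4 = 675.7 kg O₂/d.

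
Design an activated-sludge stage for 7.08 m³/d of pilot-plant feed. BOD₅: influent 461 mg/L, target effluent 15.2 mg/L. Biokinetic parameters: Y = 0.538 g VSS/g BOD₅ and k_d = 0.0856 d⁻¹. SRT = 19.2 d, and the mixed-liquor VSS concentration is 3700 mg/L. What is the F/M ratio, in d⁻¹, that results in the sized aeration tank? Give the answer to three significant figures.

Steady-state biomass mass balance: V·X·(1 + k_d·θ_c) = Y·Q·(S₀ − S)·θ_c, so V = 0.538 × 7.08 × (461 − 15.2) × 19.2 / [3700 × (1 + 0.0856 × 19.2)] = 3.26×10^4 / 9781 = 3.333 m³.
F/M = Q·S₀ / (V·X) = 7.08 × 461 / (3.333 × 3700) = 0.2646 g BOD₅·(g VSS·d)⁻¹.

F/M ≈ 0.265 d⁻¹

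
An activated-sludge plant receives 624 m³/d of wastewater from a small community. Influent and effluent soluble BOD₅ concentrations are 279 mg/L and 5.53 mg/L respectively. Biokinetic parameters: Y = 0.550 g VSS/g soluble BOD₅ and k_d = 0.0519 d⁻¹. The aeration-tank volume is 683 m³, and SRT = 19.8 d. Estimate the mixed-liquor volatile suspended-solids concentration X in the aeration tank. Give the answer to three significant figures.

From V·X·(1 + k_d·θ_c) = Y·Q·(S₀ − S)·θ_c: X = 0.550 × 624 × (279 − 5.53) × 19.8 / [683 × (1 + 0.0519 × 19.8)] = 1342 mg/L.

X ≈ 1340 mg/L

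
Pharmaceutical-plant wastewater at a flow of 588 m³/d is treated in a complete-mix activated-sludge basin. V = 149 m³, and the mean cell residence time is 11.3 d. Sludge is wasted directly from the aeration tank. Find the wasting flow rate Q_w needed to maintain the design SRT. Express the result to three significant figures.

With mixed-liquor wasting, θ_c = V/Q_w, so Q_w = V/θ_c = 149.0/11.3 = 13.19 m³/d.

Q_w ≈ 13.2 m³/d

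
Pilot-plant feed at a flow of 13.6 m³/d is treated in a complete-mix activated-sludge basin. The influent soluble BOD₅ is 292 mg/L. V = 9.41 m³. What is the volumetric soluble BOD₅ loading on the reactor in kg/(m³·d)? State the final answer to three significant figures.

L_v ≈ 0.422 kg soluble BOD₅/(m³·d)

Applied soluble BOD₅ load per unit volume = Q·S₀/V = (13.6 × 292/1000)/9.410 = 0.4220 kg soluble BOD₅·m⁻³·d⁻¹.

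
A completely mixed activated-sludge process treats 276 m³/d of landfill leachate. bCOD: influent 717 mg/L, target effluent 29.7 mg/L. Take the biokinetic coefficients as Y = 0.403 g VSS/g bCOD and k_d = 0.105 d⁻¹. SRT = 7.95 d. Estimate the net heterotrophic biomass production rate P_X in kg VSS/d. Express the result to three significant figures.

The observed yield is Y_obs = Y/(1 + k_d·θ_c) = 0.403 / (1 + 0.105 × 7.95) = 0.403 / 1.835 = 0.2196 g VSS per g bCOD removed.
ΔS = 717 − 29.7 = 687.3 mg/L, so the substrate removal rate is 276 × 687.3/1000 = 189.7 kg bCOD/d.
Net biomass production P_X = Y_obs × Q·(S₀ − S) = 0.2196 × 189.7 = 41.67 kg VSS/d.

P_X ≈ 41.7 kg VSS/d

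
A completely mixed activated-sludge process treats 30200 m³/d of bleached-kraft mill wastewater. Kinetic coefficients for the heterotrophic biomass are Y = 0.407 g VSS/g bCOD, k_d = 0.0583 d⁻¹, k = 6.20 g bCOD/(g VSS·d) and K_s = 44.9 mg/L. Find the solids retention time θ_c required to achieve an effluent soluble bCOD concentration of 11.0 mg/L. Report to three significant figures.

θ_c ≈ 2.28 d

At the target effluent, Y k S/(K_s+S) = 0.407×6.20×11.0/55.90 = 0.4966 d⁻¹.
θ_c = 1/(μ − k_d) = 1/(0.4966 − 0.0583) = 1/0.4383 = 2.282 d.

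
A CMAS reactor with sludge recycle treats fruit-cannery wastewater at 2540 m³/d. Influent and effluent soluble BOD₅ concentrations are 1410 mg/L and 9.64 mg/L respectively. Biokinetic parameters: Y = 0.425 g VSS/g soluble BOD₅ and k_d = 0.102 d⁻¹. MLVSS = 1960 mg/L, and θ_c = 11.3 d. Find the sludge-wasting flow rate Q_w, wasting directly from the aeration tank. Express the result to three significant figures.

Q_w ≈ 358 m³/d

Rearranging the biomass balance for a CMAS with decay, V = Y·Q·ΔS·θ_c / [X·(1+k_d θ_c)] = 0.425 × 2540 × (1410 − 9.64) × 11.3 / [1960 × (1 + 0.102 × 11.3)] = 1.71×10^7 / 4219 = 4049 m³.
With mixed-liquor wasting, θ_c = V/Q_w, so Q_w = V/θ_c = 4049/11.3 = 358.3 m³/d.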